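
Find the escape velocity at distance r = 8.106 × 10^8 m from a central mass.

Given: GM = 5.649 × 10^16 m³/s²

Escape velocity comes from setting total energy to zero: ½v² − GM/r = 0 ⇒ v_esc = √(2GM / r).
v_esc = √(2 · 5.649e+16 / 8.106e+08) m/s ≈ 1.181e+04 m/s = 11.81 km/s.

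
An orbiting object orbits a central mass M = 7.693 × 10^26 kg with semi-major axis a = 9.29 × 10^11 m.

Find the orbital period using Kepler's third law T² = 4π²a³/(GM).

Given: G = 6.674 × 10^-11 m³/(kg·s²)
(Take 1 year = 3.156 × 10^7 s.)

GM = G · M = 6.674e-11 · 7.693e+26 = 5.13431e+16 m³/s².
Kepler's third law: T = 2π √(a³ / GM).
Substituting a = 9.29e+11 m and GM = 5.13431e+16 m³/s²:
T = 2π √((9.29e+11)³ / 5.13431e+16) s
T ≈ 2.483e+10 s = 786.7 years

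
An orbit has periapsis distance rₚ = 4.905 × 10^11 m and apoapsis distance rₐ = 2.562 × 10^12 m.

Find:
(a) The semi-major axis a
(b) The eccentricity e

(a) a = (rₚ + rₐ) / 2 = (4.905e+11 + 2.562e+12) / 2 ≈ 1.526e+12 m = 1.526 × 10^12 m.
(b) e = (rₐ − rₚ) / (rₐ + rₚ) = (2.562e+12 − 4.905e+11) / (2.562e+12 + 4.905e+11) ≈ 0.6786.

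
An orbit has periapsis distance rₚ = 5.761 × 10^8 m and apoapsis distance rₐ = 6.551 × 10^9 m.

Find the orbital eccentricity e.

e = (rₐ − rₚ) / (rₐ + rₚ).
e = (6.551e+09 − 5.761e+08) / (6.551e+09 + 5.761e+08) = 5.9749e+09 / 7.1271e+09 ≈ 0.8383.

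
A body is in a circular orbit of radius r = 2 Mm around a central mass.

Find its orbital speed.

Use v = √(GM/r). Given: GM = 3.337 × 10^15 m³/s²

Convert to SI: r = 2 Mm = 2e+06 m.
For a circular orbit, gravity supplies the centripetal force, so v = √(GM / r).
v = √(3.337e+15 / 2e+06) m/s ≈ 4.085e+04 m/s = 40.85 km/s.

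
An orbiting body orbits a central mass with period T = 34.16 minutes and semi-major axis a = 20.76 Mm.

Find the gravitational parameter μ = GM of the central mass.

Convert to SI: T = 34.16 minutes = 2049.6 s; a = 20.76 Mm = 2.076e+07 m.
GM = 4π² · a³ / T².
GM = 4π² · (2.076e+07)³ / (2049.6)² m³/s² ≈ 8.408e+16 m³/s² = 8.408 × 10^16 m³/s².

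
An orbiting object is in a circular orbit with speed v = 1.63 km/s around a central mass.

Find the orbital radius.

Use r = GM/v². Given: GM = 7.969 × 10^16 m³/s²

Convert to SI: v = 1.63 km/s = 1630 m/s.
For a circular orbit, v² = GM / r, so r = GM / v².
r = 7.969e+16 / (1630)² m ≈ 2.999e+10 m = 29.99 Gm.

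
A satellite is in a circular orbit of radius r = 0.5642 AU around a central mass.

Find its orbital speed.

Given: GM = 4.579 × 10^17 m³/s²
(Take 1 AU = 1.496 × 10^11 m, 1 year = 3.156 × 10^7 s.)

Convert to SI: r = 0.5642 AU = 8.44043e+10 m.
For a circular orbit, gravity supplies the centripetal force, so v = √(GM / r).
v = √(4.579e+17 / 8.44043e+10) m/s ≈ 2329 m/s = 0.4914 AU/year.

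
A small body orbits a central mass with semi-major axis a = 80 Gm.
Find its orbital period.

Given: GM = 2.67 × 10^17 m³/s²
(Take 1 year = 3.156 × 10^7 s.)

Convert to SI: a = 80 Gm = 8e+10 m.
Kepler's third law: T = 2π √(a³ / GM).
Substituting a = 8e+10 m and GM = 2.67e+17 m³/s²:
T = 2π √((8e+10)³ / 2.67e+17) s
T ≈ 2.751e+08 s = 8.718 years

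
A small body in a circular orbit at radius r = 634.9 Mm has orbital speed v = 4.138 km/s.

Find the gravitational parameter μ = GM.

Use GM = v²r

Convert to SI: r = 634.9 Mm = 6.349e+08 m; v = 4.138 km/s = 4138 m/s.
For a circular orbit v² = GM/r, so GM = v² · r.
GM = (4138)² · 6.349e+08 m³/s² ≈ 1.087e+16 m³/s² = 1.087 × 10^16 m³/s².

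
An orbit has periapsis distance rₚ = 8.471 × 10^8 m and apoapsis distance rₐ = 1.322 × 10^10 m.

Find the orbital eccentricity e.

e = (rₐ − rₚ) / (rₐ + rₚ).
e = (1.322e+10 − 8.471e+08) / (1.322e+10 + 8.471e+08) = 1.23729e+10 / 1.40671e+10 ≈ 0.8796.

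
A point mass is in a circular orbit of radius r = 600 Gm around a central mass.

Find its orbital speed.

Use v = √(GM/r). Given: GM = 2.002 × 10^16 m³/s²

Convert to SI: r = 600 Gm = 6e+11 m.
For a circular orbit, gravity supplies the centripetal force, so v = √(GM / r).
v = √(2.002e+16 / 6e+11) m/s ≈ 182.7 m/s = 182.7 m/s.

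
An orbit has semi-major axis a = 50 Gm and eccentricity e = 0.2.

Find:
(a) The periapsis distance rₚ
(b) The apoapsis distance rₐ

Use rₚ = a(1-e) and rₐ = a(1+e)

Convert to SI: a = 50 Gm = 5e+10 m.
(a) rₚ = a(1 − e) = 5e+10 · (1 − 0.2) = 5e+10 · 0.8 ≈ 4e+10 m = 40 Gm.
(b) rₐ = a(1 + e) = 5e+10 · (1 + 0.2) = 5e+10 · 1.2 ≈ 6e+10 m = 60 Gm.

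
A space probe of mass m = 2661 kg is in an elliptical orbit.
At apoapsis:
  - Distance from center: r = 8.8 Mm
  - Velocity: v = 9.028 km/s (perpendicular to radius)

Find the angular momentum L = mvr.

Convert to SI: r = 8.8 Mm = 8.8e+06 m; v = 9.028 km/s = 9028 m/s.
Since v is perpendicular to r, L = m · v · r.
L = 2661 · 9028 · 8.8e+06 kg·m²/s ≈ 2.114e+14 kg·m²/s.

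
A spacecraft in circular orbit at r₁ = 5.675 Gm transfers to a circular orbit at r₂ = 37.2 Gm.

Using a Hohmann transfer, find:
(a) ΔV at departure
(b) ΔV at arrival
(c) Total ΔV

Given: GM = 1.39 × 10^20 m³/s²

Convert to SI: r₁ = 5.675 Gm = 5.675e+09 m; r₂ = 37.2 Gm = 3.72e+10 m.
Transfer semi-major axis: a_t = (r₁ + r₂)/2 = (5.675e+09 + 3.72e+10)/2 = 2.14375e+10 m.
Circular speeds: v₁ = √(GM/r₁) = 156504 m/s, v₂ = √(GM/r₂) = 61127.4 m/s.
Transfer speeds (vis-viva v² = GM(2/r − 1/a_t)): v₁ᵗ = 206162 m/s, v₂ᵗ = 31450.8 m/s.
(a) ΔV₁ = |v₁ᵗ − v₁| ≈ 4.966e+04 m/s = 49.66 km/s.
(b) ΔV₂ = |v₂ − v₂ᵗ| ≈ 2.968e+04 m/s = 29.68 km/s.
(c) ΔV_total = ΔV₁ + ΔV₂ ≈ 7.934e+04 m/s = 79.34 km/s.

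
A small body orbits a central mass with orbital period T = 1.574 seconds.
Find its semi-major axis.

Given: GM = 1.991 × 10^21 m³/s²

Invert Kepler's third law: a = (GM · T² / (4π²))^(1/3).
Substituting T = 1.574 s and GM = 1.991e+21 m³/s²:
a = (1.991e+21 · (1.574)² / (4π²))^(1/3) m
a ≈ 4.999e+06 m = 4.999 Mm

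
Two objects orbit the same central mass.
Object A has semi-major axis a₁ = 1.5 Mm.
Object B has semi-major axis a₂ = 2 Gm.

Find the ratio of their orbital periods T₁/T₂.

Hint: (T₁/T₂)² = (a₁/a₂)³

Convert to SI: a₁ = 1.5 Mm = 1.5e+06 m; a₂ = 2 Gm = 2e+09 m.
From Kepler's third law, (T₁/T₂)² = (a₁/a₂)³, so T₁/T₂ = (a₁/a₂)^(3/2).
a₁/a₂ = 1.5e+06 / 2e+09 = 0.00075.
T₁/T₂ = (0.00075)^(3/2) ≈ 2.054e-05.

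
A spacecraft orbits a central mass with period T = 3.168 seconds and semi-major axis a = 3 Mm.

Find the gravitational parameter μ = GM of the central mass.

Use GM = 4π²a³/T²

Convert to SI: a = 3 Mm = 3e+06 m.
GM = 4π² · a³ / T².
GM = 4π² · (3e+06)³ / (3.168)² m³/s² ≈ 1.062e+20 m³/s² = 1.062 × 10^20 m³/s².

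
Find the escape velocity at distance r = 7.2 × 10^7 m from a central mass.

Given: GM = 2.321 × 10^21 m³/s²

Escape velocity comes from setting total energy to zero: ½v² − GM/r = 0 ⇒ v_esc = √(2GM / r).
v_esc = √(2 · 2.321e+21 / 7.2e+07) m/s ≈ 8.029e+06 m/s = 8029 km/s.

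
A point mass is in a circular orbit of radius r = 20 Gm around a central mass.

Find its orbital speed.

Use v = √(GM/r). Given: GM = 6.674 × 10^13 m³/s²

Convert to SI: r = 20 Gm = 2e+10 m.
For a circular orbit, gravity supplies the centripetal force, so v = √(GM / r).
v = √(6.674e+13 / 2e+10) m/s ≈ 57.77 m/s = 57.77 m/s.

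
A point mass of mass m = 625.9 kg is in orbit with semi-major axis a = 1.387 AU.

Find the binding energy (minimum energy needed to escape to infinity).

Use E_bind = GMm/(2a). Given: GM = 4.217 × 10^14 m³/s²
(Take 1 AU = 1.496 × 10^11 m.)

Convert to SI: a = 1.387 AU = 2.07495e+11 m.
Total orbital energy is E = −GMm/(2a); binding energy is E_bind = −E = GMm/(2a).
E_bind = 4.217e+14 · 625.9 / (2 · 2.07495e+11) J ≈ 6.36e+05 J = 636 kJ.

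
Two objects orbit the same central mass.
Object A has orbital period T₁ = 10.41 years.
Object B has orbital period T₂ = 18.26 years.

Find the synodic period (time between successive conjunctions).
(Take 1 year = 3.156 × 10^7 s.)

Convert to SI: T₁ = 10.41 years = 3.2854e+08 s; T₂ = 18.26 years = 5.76286e+08 s.
T_syn = |T₁ · T₂ / (T₁ − T₂)|.
T_syn = |3.2854e+08 · 5.76286e+08 / (3.2854e+08 − 5.76286e+08)| s ≈ 7.642e+08 s = 24.21 years.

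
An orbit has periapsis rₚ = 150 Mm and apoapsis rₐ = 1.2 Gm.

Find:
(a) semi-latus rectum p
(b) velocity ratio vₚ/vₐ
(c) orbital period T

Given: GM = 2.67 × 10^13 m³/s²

Convert to SI: rₚ = 150 Mm = 1.5e+08 m; rₐ = 1.2 Gm = 1.2e+09 m.
(a) From a = (rₚ + rₐ)/2 = 6.75e+08 m and e = (rₐ − rₚ)/(rₐ + rₚ) = 0.777778, p = a(1 − e²) = 6.75e+08 · (1 − (0.777778)²) ≈ 2.667e+08 m
(b) Conservation of angular momentum (rₚvₚ = rₐvₐ) gives vₚ/vₐ = rₐ/rₚ = 1.2e+09/1.5e+08 ≈ 8
(c) With a = (rₚ + rₐ)/2 = 6.75e+08 m, T = 2π √(a³/GM) = 2π √((6.75e+08)³/2.67e+13) s ≈ 2.132e+07 s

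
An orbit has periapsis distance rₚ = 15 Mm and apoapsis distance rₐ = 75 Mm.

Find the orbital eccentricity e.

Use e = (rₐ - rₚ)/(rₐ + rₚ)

Convert to SI: rₚ = 15 Mm = 1.5e+07 m; rₐ = 75 Mm = 7.5e+07 m.
e = (rₐ − rₚ) / (rₐ + rₚ).
e = (7.5e+07 − 1.5e+07) / (7.5e+07 + 1.5e+07) = 6e+07 / 9e+07 ≈ 0.6667.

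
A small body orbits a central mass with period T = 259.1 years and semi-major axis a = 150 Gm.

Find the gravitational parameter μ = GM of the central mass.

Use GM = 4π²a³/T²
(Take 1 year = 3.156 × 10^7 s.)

Convert to SI: T = 259.1 years = 8.1772e+09 s; a = 150 Gm = 1.5e+11 m.
GM = 4π² · a³ / T².
GM = 4π² · (1.5e+11)³ / (8.1772e+09)² m³/s² ≈ 1.993e+15 m³/s² = 1.993 × 10^15 m³/s².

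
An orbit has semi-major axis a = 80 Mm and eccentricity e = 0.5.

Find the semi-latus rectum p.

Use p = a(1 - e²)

Convert to SI: a = 80 Mm = 8e+07 m.
p = a (1 − e²).
p = 8e+07 · (1 − (0.5)²) = 8e+07 · 0.75 ≈ 6e+07 m = 60 Mm.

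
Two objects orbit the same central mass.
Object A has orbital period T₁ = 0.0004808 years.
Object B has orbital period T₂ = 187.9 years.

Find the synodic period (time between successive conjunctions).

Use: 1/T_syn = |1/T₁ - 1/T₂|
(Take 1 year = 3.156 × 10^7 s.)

Convert to SI: T₁ = 0.0004808 years = 15174 s; T₂ = 187.9 years = 5.93012e+09 s.
T_syn = |T₁ · T₂ / (T₁ − T₂)|.
T_syn = |15174 · 5.93012e+09 / (15174 − 5.93012e+09)| s ≈ 1.517e+04 s = 0.0004808 years.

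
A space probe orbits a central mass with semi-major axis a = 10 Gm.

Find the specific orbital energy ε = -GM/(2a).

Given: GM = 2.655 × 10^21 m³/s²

Convert to SI: a = 10 Gm = 1e+10 m.
ε = −GM / (2a).
ε = −2.655e+21 / (2 · 1e+10) J/kg ≈ -1.328e+11 J/kg = -132.8 GJ/kg.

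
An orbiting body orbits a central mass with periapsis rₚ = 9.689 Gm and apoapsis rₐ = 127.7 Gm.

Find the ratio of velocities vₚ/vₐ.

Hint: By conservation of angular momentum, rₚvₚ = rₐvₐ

Convert to SI: rₚ = 9.689 Gm = 9.689e+09 m; rₐ = 127.7 Gm = 1.277e+11 m.
Conservation of angular momentum gives rₚvₚ = rₐvₐ, so vₚ/vₐ = rₐ/rₚ.
vₚ/vₐ = 1.277e+11 / 9.689e+09 ≈ 13.18.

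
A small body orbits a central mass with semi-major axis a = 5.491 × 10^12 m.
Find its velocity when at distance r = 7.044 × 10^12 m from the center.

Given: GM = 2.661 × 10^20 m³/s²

Vis-viva: v = √(GM · (2/r − 1/a)).
2/r − 1/a = 2/7.044e+12 − 1/5.491e+12 = 1.01813e-13 m⁻¹.
v = √(2.661e+20 · 1.01813e-13) m/s ≈ 5205 m/s = 5.205 km/s.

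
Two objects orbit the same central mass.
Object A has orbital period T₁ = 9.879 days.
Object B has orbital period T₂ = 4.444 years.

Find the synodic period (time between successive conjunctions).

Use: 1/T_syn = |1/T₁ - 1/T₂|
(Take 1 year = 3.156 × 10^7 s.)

Convert to SI: T₁ = 9.879 days = 853546 s; T₂ = 4.444 years = 1.40253e+08 s.
T_syn = |T₁ · T₂ / (T₁ − T₂)|.
T_syn = |853546 · 1.40253e+08 / (853546 − 1.40253e+08)| s ≈ 8.588e+05 s = 9.939 days.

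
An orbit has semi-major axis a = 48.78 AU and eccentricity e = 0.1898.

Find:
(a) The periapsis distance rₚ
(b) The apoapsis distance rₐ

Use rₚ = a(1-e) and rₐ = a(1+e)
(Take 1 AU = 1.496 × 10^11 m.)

Convert to SI: a = 48.78 AU = 7.29749e+12 m.
(a) rₚ = a(1 − e) = 7.29749e+12 · (1 − 0.1898) = 7.29749e+12 · 0.8102 ≈ 5.912e+12 m = 39.52 AU.
(b) rₐ = a(1 + e) = 7.29749e+12 · (1 + 0.1898) = 7.29749e+12 · 1.1898 ≈ 8.683e+12 m = 58.04 AU.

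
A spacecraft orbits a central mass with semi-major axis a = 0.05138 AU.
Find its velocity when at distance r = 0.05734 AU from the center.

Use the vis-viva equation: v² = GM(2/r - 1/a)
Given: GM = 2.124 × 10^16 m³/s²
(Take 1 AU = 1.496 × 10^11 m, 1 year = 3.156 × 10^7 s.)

Convert to SI: a = 0.05138 AU = 7.68645e+09 m; r = 0.05734 AU = 8.57806e+09 m.
Vis-viva: v = √(GM · (2/r − 1/a)).
2/r − 1/a = 2/8.57806e+09 − 1/7.68645e+09 = 1.03054e-10 m⁻¹.
v = √(2.124e+16 · 1.03054e-10) m/s ≈ 1479 m/s = 0.3121 AU/year.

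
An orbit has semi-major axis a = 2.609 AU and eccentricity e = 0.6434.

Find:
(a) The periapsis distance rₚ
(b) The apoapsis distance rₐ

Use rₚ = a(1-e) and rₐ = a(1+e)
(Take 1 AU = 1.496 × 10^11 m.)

Convert to SI: a = 2.609 AU = 3.90306e+11 m.
(a) rₚ = a(1 − e) = 3.90306e+11 · (1 − 0.6434) = 3.90306e+11 · 0.3566 ≈ 1.392e+11 m = 0.9304 AU.
(b) rₐ = a(1 + e) = 3.90306e+11 · (1 + 0.6434) = 3.90306e+11 · 1.6434 ≈ 6.414e+11 m = 4.288 AU.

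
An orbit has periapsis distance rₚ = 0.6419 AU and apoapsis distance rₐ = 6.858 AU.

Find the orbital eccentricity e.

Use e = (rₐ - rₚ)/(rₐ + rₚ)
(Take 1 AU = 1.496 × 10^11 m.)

Convert to SI: rₚ = 0.6419 AU = 9.60282e+10 m; rₐ = 6.858 AU = 1.02596e+12 m.
e = (rₐ − rₚ) / (rₐ + rₚ).
e = (1.02596e+12 − 9.60282e+10) / (1.02596e+12 + 9.60282e+10) = 9.29929e+11 / 1.12199e+12 ≈ 0.8288.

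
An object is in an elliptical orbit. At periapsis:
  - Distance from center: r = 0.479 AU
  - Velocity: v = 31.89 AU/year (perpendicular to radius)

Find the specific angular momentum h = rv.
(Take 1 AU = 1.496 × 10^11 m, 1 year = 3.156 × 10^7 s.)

Convert to SI: r = 0.479 AU = 7.16584e+10 m; v = 31.89 AU/year = 151164 m/s.
With v perpendicular to r, h = r · v.
h = 7.16584e+10 · 151164 m²/s ≈ 1.083e+16 m²/s.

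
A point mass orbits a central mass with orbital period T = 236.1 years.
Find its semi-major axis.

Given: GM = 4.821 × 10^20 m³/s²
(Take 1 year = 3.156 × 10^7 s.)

Convert to SI: T = 236.1 years = 7.45132e+09 s.
Invert Kepler's third law: a = (GM · T² / (4π²))^(1/3).
Substituting T = 7.45132e+09 s and GM = 4.821e+20 m³/s²:
a = (4.821e+20 · (7.45132e+09)² / (4π²))^(1/3) m
a ≈ 8.785e+12 m = 8.785 × 10^12 m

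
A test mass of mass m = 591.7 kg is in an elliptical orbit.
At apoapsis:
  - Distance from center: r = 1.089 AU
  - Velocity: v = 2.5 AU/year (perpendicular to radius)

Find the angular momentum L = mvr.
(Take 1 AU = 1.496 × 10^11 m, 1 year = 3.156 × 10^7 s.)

Convert to SI: r = 1.089 AU = 1.62914e+11 m; v = 2.5 AU/year = 11850.4 m/s.
Since v is perpendicular to r, L = m · v · r.
L = 591.7 · 11850.4 · 1.62914e+11 kg·m²/s ≈ 1.142e+18 kg·m²/s.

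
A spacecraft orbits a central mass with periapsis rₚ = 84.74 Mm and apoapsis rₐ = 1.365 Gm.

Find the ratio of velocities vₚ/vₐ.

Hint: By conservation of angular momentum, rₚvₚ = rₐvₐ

Convert to SI: rₚ = 84.74 Mm = 8.474e+07 m; rₐ = 1.365 Gm = 1.365e+09 m.
Conservation of angular momentum gives rₚvₚ = rₐvₐ, so vₚ/vₐ = rₐ/rₚ.
vₚ/vₐ = 1.365e+09 / 8.474e+07 ≈ 16.11.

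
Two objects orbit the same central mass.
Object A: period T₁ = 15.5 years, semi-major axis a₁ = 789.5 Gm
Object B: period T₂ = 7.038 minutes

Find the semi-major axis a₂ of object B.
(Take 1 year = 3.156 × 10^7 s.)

Convert to SI: T₁ = 15.5 years = 4.8918e+08 s; a₁ = 789.5 Gm = 7.895e+11 m; T₂ = 7.038 minutes = 422.28 s.
Kepler's third law: (T₁/T₂)² = (a₁/a₂)³ ⇒ a₂ = a₁ · (T₂/T₁)^(2/3).
T₂/T₁ = 422.28 / 4.8918e+08 = 8.63241e-07.
a₂ = 7.895e+11 · (8.63241e-07)^(2/3) m ≈ 7.158e+07 m = 71.58 Mm.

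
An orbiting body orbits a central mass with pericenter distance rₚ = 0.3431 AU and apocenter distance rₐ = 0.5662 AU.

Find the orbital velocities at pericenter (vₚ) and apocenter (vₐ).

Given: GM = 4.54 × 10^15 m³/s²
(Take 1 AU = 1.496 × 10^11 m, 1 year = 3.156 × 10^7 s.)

Convert to SI: rₚ = 0.3431 AU = 5.13278e+10 m; rₐ = 0.5662 AU = 8.47035e+10 m.
Use the vis-viva equation v² = GM(2/r − 1/a) with a = (rₚ + rₐ)/2 = (5.13278e+10 + 8.47035e+10)/2 = 6.80156e+10 m.
vₚ = √(GM · (2/rₚ − 1/a)) = √(4.54e+15 · (2/5.13278e+10 − 1/6.80156e+10)) m/s ≈ 331.9 m/s = 0.07002 AU/year.
vₐ = √(GM · (2/rₐ − 1/a)) = √(4.54e+15 · (2/8.47035e+10 − 1/6.80156e+10)) m/s ≈ 201.1 m/s = 0.04243 AU/year.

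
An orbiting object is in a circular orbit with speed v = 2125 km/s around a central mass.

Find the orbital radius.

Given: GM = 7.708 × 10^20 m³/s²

Convert to SI: v = 2125 km/s = 2.125e+06 m/s.
For a circular orbit, v² = GM / r, so r = GM / v².
r = 7.708e+20 / (2.125e+06)² m ≈ 1.707e+08 m = 170.7 Mm.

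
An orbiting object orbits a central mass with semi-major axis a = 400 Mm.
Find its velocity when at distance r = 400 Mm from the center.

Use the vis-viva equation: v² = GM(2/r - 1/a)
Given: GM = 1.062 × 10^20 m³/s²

Convert to SI: a = 400 Mm = 4e+08 m; r = 400 Mm = 4e+08 m.
Vis-viva: v = √(GM · (2/r − 1/a)).
2/r − 1/a = 2/4e+08 − 1/4e+08 = 2.5e-09 m⁻¹.
v = √(1.062e+20 · 2.5e-09) m/s ≈ 5.153e+05 m/s = 515.3 km/s.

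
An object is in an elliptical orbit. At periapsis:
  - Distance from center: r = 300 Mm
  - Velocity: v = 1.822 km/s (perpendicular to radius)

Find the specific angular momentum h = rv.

Convert to SI: r = 300 Mm = 3e+08 m; v = 1.822 km/s = 1822 m/s.
With v perpendicular to r, h = r · v.
h = 3e+08 · 1822 m²/s ≈ 5.466e+11 m²/s.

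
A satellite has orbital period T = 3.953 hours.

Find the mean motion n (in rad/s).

Convert to SI: T = 3.953 hours = 14230.8 s.
n = 2π / T.
n = 2π / 14230.8 s ≈ 0.0004415 rad/s.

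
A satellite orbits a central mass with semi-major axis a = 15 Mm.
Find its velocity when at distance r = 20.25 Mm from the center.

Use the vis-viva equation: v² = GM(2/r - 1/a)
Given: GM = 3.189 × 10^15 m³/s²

Convert to SI: a = 15 Mm = 1.5e+07 m; r = 20.25 Mm = 2.025e+07 m.
Vis-viva: v = √(GM · (2/r − 1/a)).
2/r − 1/a = 2/2.025e+07 − 1/1.5e+07 = 3.20988e-08 m⁻¹.
v = √(3.189e+15 · 3.20988e-08) m/s ≈ 1.012e+04 m/s = 10.12 km/s.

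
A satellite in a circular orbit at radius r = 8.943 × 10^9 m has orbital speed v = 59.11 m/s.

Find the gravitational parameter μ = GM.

For a circular orbit v² = GM/r, so GM = v² · r.
GM = (59.11)² · 8.943e+09 m³/s² ≈ 3.125e+13 m³/s² = 3.125 × 10^13 m³/s².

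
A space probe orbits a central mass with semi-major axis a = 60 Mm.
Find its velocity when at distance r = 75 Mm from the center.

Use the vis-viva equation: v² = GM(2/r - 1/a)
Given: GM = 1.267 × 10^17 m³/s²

Convert to SI: a = 60 Mm = 6e+07 m; r = 75 Mm = 7.5e+07 m.
Vis-viva: v = √(GM · (2/r − 1/a)).
2/r − 1/a = 2/7.5e+07 − 1/6e+07 = 1e-08 m⁻¹.
v = √(1.267e+17 · 1e-08) m/s ≈ 3.559e+04 m/s = 35.59 km/s.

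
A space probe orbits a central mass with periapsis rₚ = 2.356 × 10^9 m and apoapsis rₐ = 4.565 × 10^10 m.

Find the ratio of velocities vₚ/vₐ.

Conservation of angular momentum gives rₚvₚ = rₐvₐ, so vₚ/vₐ = rₐ/rₚ.
vₚ/vₐ = 4.565e+10 / 2.356e+09 ≈ 19.38.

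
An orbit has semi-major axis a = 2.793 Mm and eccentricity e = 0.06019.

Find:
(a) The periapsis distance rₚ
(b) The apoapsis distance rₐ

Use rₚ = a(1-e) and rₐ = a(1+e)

Convert to SI: a = 2.793 Mm = 2.793e+06 m.
(a) rₚ = a(1 − e) = 2.793e+06 · (1 − 0.06019) = 2.793e+06 · 0.93981 ≈ 2.625e+06 m = 2.625 Mm.
(b) rₐ = a(1 + e) = 2.793e+06 · (1 + 0.06019) = 2.793e+06 · 1.06019 ≈ 2.961e+06 m = 2.961 Mm.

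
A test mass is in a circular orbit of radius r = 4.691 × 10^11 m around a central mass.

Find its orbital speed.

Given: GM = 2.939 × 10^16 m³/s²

For a circular orbit, gravity supplies the centripetal force, so v = √(GM / r).
v = √(2.939e+16 / 4.691e+11) m/s ≈ 250.3 m/s = 250.3 m/s.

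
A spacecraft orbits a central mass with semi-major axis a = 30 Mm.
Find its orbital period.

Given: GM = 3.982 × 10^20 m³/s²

Convert to SI: a = 30 Mm = 3e+07 m.
Kepler's third law: T = 2π √(a³ / GM).
Substituting a = 3e+07 m and GM = 3.982e+20 m³/s²:
T = 2π √((3e+07)³ / 3.982e+20) s
T ≈ 51.74 s = 51.74 seconds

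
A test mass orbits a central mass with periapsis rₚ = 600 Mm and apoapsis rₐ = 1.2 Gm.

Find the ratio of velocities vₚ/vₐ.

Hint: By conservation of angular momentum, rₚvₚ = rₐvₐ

Convert to SI: rₚ = 600 Mm = 6e+08 m; rₐ = 1.2 Gm = 1.2e+09 m.
Conservation of angular momentum gives rₚvₚ = rₐvₐ, so vₚ/vₐ = rₐ/rₚ.
vₚ/vₐ = 1.2e+09 / 6e+08 ≈ 2.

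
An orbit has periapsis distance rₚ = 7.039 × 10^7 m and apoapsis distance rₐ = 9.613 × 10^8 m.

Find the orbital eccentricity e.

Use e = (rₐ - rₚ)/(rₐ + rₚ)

e = (rₐ − rₚ) / (rₐ + rₚ).
e = (9.613e+08 − 7.039e+07) / (9.613e+08 + 7.039e+07) = 8.9091e+08 / 1.03169e+09 ≈ 0.8635.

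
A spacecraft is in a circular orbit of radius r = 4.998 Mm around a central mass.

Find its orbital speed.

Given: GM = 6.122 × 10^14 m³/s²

Convert to SI: r = 4.998 Mm = 4.998e+06 m.
For a circular orbit, gravity supplies the centripetal force, so v = √(GM / r).
v = √(6.122e+14 / 4.998e+06) m/s ≈ 1.107e+04 m/s = 11.07 km/s.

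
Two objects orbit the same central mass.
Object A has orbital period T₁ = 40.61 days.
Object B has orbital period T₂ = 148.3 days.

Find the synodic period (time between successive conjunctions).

Convert to SI: T₁ = 40.61 days = 3.5087e+06 s; T₂ = 148.3 days = 1.28131e+07 s.
T_syn = |T₁ · T₂ / (T₁ − T₂)|.
T_syn = |3.5087e+06 · 1.28131e+07 / (3.5087e+06 − 1.28131e+07)| s ≈ 4.832e+06 s = 55.92 days.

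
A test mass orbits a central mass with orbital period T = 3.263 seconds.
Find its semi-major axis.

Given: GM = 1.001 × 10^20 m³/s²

Invert Kepler's third law: a = (GM · T² / (4π²))^(1/3).
Substituting T = 3.263 s and GM = 1.001e+20 m³/s²:
a = (1.001e+20 · (3.263)² / (4π²))^(1/3) m
a ≈ 3e+06 m = 3 Mm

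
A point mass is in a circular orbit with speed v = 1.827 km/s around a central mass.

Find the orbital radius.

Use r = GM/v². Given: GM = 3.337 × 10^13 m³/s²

Convert to SI: v = 1.827 km/s = 1827 m/s.
For a circular orbit, v² = GM / r, so r = GM / v².
r = 3.337e+13 / (1827)² m ≈ 9.997e+06 m = 9.997 Mm.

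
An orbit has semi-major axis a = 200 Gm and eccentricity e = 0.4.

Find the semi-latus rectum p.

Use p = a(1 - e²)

Convert to SI: a = 200 Gm = 2e+11 m.
p = a (1 − e²).
p = 2e+11 · (1 − (0.4)²) = 2e+11 · 0.84 ≈ 1.68e+11 m = 168 Gm.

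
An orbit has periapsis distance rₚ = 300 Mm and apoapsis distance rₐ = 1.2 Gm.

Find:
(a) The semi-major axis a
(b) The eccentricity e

Convert to SI: rₚ = 300 Mm = 3e+08 m; rₐ = 1.2 Gm = 1.2e+09 m.
(a) a = (rₚ + rₐ) / 2 = (3e+08 + 1.2e+09) / 2 ≈ 7.5e+08 m = 750 Mm.
(b) e = (rₐ − rₚ) / (rₐ + rₚ) = (1.2e+09 − 3e+08) / (1.2e+09 + 3e+08) ≈ 0.6.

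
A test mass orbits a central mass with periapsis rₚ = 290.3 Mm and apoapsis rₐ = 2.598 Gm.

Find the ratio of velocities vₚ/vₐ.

Convert to SI: rₚ = 290.3 Mm = 2.903e+08 m; rₐ = 2.598 Gm = 2.598e+09 m.
Conservation of angular momentum gives rₚvₚ = rₐvₐ, so vₚ/vₐ = rₐ/rₚ.
vₚ/vₐ = 2.598e+09 / 2.903e+08 ≈ 8.949.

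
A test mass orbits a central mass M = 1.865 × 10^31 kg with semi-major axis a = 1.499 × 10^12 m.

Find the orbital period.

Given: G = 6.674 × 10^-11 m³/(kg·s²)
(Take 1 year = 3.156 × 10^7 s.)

GM = G · M = 6.674e-11 · 1.865e+31 = 1.2447e+21 m³/s².
Kepler's third law: T = 2π √(a³ / GM).
Substituting a = 1.499e+12 m and GM = 1.2447e+21 m³/s²:
T = 2π √((1.499e+12)³ / 1.2447e+21) s
T ≈ 3.269e+08 s = 10.36 years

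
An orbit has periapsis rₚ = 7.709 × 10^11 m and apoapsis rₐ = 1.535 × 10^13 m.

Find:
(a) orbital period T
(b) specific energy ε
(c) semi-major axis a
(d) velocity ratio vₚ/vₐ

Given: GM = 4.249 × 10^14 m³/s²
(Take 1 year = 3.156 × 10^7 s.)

(a) With a = (rₚ + rₐ)/2 = 8.06045e+12 m, T = 2π √(a³/GM) = 2π √((8.06045e+12)³/4.249e+14) s ≈ 6.976e+12 s
(b) With a = (rₚ + rₐ)/2 = 8.06045e+12 m, ε = −GM/(2a) = −4.249e+14/(2 · 8.06045e+12) J/kg ≈ -26.36 J/kg
(c) a = (rₚ + rₐ)/2 = (7.709e+11 + 1.535e+13)/2 ≈ 8.06e+12 m
(d) Conservation of angular momentum (rₚvₚ = rₐvₐ) gives vₚ/vₐ = rₐ/rₚ = 1.535e+13/7.709e+11 ≈ 19.91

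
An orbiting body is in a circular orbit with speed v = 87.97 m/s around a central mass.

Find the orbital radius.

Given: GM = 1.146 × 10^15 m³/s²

For a circular orbit, v² = GM / r, so r = GM / v².
r = 1.146e+15 / (87.97)² m ≈ 1.481e+11 m = 148.1 Gm.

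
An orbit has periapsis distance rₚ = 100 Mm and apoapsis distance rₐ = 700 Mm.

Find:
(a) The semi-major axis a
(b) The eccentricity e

Convert to SI: rₚ = 100 Mm = 1e+08 m; rₐ = 700 Mm = 7e+08 m.
(a) a = (rₚ + rₐ) / 2 = (1e+08 + 7e+08) / 2 ≈ 4e+08 m = 400 Mm.
(b) e = (rₐ − rₚ) / (rₐ + rₚ) = (7e+08 − 1e+08) / (7e+08 + 1e+08) ≈ 0.75.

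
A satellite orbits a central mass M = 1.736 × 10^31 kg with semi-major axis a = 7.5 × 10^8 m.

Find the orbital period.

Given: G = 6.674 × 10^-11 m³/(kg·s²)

GM = G · M = 6.674e-11 · 1.736e+31 = 1.15861e+21 m³/s².
Kepler's third law: T = 2π √(a³ / GM).
Substituting a = 7.5e+08 m and GM = 1.15861e+21 m³/s²:
T = 2π √((7.5e+08)³ / 1.15861e+21) s
T ≈ 3791 s = 1.053 hours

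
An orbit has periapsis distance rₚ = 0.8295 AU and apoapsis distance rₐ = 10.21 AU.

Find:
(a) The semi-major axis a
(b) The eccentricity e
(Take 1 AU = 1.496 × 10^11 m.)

Convert to SI: rₚ = 0.8295 AU = 1.24093e+11 m; rₐ = 10.21 AU = 1.52742e+12 m.
(a) a = (rₚ + rₐ) / 2 = (1.24093e+11 + 1.52742e+12) / 2 ≈ 8.258e+11 m = 5.52 AU.
(b) e = (rₐ − rₚ) / (rₐ + rₚ) = (1.52742e+12 − 1.24093e+11) / (1.52742e+12 + 1.24093e+11) ≈ 0.8497.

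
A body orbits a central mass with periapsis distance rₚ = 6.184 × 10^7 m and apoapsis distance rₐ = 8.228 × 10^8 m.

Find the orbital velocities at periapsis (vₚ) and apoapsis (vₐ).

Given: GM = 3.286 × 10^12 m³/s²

Use the vis-viva equation v² = GM(2/r − 1/a) with a = (rₚ + rₐ)/2 = (6.184e+07 + 8.228e+08)/2 = 4.4232e+08 m.
vₚ = √(GM · (2/rₚ − 1/a)) = √(3.286e+12 · (2/6.184e+07 − 1/4.4232e+08)) m/s ≈ 314.4 m/s = 314.4 m/s.
vₐ = √(GM · (2/rₐ − 1/a)) = √(3.286e+12 · (2/8.228e+08 − 1/4.4232e+08)) m/s ≈ 23.63 m/s = 23.63 m/s.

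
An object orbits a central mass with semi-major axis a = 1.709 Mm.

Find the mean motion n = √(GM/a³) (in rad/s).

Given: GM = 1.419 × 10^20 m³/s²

Convert to SI: a = 1.709 Mm = 1.709e+06 m.
n = √(GM / a³).
n = √(1.419e+20 / (1.709e+06)³) rad/s ≈ 5.332 rad/s.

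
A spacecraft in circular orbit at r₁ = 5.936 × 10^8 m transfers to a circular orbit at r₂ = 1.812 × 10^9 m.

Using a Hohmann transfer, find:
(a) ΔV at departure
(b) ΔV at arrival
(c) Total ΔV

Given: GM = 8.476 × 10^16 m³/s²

Transfer semi-major axis: a_t = (r₁ + r₂)/2 = (5.936e+08 + 1.812e+09)/2 = 1.2028e+09 m.
Circular speeds: v₁ = √(GM/r₁) = 11949.5 m/s, v₂ = √(GM/r₂) = 6839.37 m/s.
Transfer speeds (vis-viva v² = GM(2/r − 1/a_t)): v₁ᵗ = 14666.6 m/s, v₂ᵗ = 4804.7 m/s.
(a) ΔV₁ = |v₁ᵗ − v₁| ≈ 2717 m/s = 2.717 km/s.
(b) ΔV₂ = |v₂ − v₂ᵗ| ≈ 2035 m/s = 2.035 km/s.
(c) ΔV_total = ΔV₁ + ΔV₂ ≈ 4752 m/s = 4.752 km/s.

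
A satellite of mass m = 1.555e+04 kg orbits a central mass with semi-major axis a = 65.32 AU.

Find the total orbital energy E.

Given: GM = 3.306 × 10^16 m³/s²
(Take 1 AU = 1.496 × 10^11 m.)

Convert to SI: a = 65.32 AU = 9.77187e+12 m.
E = −GMm / (2a).
E = −3.306e+16 · 1.555e+04 / (2 · 9.77187e+12) J ≈ -2.63e+07 J = -26.3 MJ.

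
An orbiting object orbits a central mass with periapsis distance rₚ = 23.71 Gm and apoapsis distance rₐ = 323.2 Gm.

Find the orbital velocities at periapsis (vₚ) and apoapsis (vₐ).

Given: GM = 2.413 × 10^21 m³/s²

Convert to SI: rₚ = 23.71 Gm = 2.371e+10 m; rₐ = 323.2 Gm = 3.232e+11 m.
Use the vis-viva equation v² = GM(2/r − 1/a) with a = (rₚ + rₐ)/2 = (2.371e+10 + 3.232e+11)/2 = 1.73455e+11 m.
vₚ = √(GM · (2/rₚ − 1/a)) = √(2.413e+21 · (2/2.371e+10 − 1/1.73455e+11)) m/s ≈ 4.355e+05 m/s = 435.5 km/s.
vₐ = √(GM · (2/rₐ − 1/a)) = √(2.413e+21 · (2/3.232e+11 − 1/1.73455e+11)) m/s ≈ 3.195e+04 m/s = 31.95 km/s.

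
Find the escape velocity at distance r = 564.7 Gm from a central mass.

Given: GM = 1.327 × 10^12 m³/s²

Convert to SI: r = 564.7 Gm = 5.647e+11 m.
Escape velocity comes from setting total energy to zero: ½v² − GM/r = 0 ⇒ v_esc = √(2GM / r).
v_esc = √(2 · 1.327e+12 / 5.647e+11) m/s ≈ 2.168 m/s = 2.168 m/s.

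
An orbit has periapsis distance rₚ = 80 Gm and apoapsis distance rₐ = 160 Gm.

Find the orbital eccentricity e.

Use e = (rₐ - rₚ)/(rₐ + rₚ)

Convert to SI: rₚ = 80 Gm = 8e+10 m; rₐ = 160 Gm = 1.6e+11 m.
e = (rₐ − rₚ) / (rₐ + rₚ).
e = (1.6e+11 − 8e+10) / (1.6e+11 + 8e+10) = 8e+10 / 2.4e+11 ≈ 0.3333.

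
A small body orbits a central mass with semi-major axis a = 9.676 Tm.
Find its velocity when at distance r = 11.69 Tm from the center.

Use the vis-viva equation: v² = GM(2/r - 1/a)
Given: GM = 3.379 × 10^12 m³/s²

Convert to SI: a = 9.676 Tm = 9.676e+12 m; r = 11.69 Tm = 1.169e+13 m.
Vis-viva: v = √(GM · (2/r − 1/a)).
2/r − 1/a = 2/1.169e+13 − 1/9.676e+12 = 6.77379e-14 m⁻¹.
v = √(3.379e+12 · 6.77379e-14) m/s ≈ 0.4784 m/s = 0.4784 m/s.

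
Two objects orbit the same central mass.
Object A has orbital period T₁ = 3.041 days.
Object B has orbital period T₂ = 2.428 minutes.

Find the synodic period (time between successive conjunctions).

Convert to SI: T₁ = 3.041 days = 262742 s; T₂ = 2.428 minutes = 145.68 s.
T_syn = |T₁ · T₂ / (T₁ − T₂)|.
T_syn = |262742 · 145.68 / (262742 − 145.68)| s ≈ 145.8 s = 2.429 minutes.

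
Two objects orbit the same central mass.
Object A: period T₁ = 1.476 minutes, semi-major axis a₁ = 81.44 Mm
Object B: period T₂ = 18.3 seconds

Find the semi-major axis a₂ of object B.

Convert to SI: T₁ = 1.476 minutes = 88.56 s; a₁ = 81.44 Mm = 8.144e+07 m.
Kepler's third law: (T₁/T₂)² = (a₁/a₂)³ ⇒ a₂ = a₁ · (T₂/T₁)^(2/3).
T₂/T₁ = 18.3 / 88.56 = 0.20664.
a₂ = 8.144e+07 · (0.20664)^(2/3) m ≈ 2.847e+07 m = 28.47 Mm.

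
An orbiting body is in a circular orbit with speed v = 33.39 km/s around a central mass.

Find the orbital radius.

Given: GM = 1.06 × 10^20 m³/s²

Convert to SI: v = 33.39 km/s = 33390 m/s.
For a circular orbit, v² = GM / r, so r = GM / v².
r = 1.06e+20 / (33390)² m ≈ 9.508e+10 m = 95.08 Gm.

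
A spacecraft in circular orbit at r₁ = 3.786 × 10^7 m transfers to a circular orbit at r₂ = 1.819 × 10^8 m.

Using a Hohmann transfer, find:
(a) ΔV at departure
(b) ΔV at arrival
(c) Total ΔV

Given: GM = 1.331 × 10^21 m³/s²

Transfer semi-major axis: a_t = (r₁ + r₂)/2 = (3.786e+07 + 1.819e+08)/2 = 1.0988e+08 m.
Circular speeds: v₁ = √(GM/r₁) = 5.92924e+06 m/s, v₂ = √(GM/r₂) = 2.70503e+06 m/s.
Transfer speeds (vis-viva v² = GM(2/r − 1/a_t)): v₁ᵗ = 7.62879e+06 m/s, v₂ᵗ = 1.58783e+06 m/s.
(a) ΔV₁ = |v₁ᵗ − v₁| ≈ 1.7e+06 m/s = 1700 km/s.
(b) ΔV₂ = |v₂ − v₂ᵗ| ≈ 1.117e+06 m/s = 1117 km/s.
(c) ΔV_total = ΔV₁ + ΔV₂ ≈ 2.817e+06 m/s = 2817 km/s.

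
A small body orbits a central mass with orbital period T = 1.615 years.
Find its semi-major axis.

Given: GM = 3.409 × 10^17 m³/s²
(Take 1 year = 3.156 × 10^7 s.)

Convert to SI: T = 1.615 years = 5.09694e+07 s.
Invert Kepler's third law: a = (GM · T² / (4π²))^(1/3).
Substituting T = 5.09694e+07 s and GM = 3.409e+17 m³/s²:
a = (3.409e+17 · (5.09694e+07)² / (4π²))^(1/3) m
a ≈ 2.82e+10 m = 28.2 Gm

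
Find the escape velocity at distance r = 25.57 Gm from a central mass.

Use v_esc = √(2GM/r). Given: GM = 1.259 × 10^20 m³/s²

Convert to SI: r = 25.57 Gm = 2.557e+10 m.
Escape velocity comes from setting total energy to zero: ½v² − GM/r = 0 ⇒ v_esc = √(2GM / r).
v_esc = √(2 · 1.259e+20 / 2.557e+10) m/s ≈ 9.923e+04 m/s = 99.23 km/s.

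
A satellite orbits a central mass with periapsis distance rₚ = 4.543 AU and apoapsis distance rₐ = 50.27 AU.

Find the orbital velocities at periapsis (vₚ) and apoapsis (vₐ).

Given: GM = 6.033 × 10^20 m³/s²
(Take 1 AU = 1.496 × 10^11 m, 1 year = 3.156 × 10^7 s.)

Convert to SI: rₚ = 4.543 AU = 6.79633e+11 m; rₐ = 50.27 AU = 7.52039e+12 m.
Use the vis-viva equation v² = GM(2/r − 1/a) with a = (rₚ + rₐ)/2 = (6.79633e+11 + 7.52039e+12)/2 = 4.10001e+12 m.
vₚ = √(GM · (2/rₚ − 1/a)) = √(6.033e+20 · (2/6.79633e+11 − 1/4.10001e+12)) m/s ≈ 4.035e+04 m/s = 8.513 AU/year.
vₐ = √(GM · (2/rₐ − 1/a)) = √(6.033e+20 · (2/7.52039e+12 − 1/4.10001e+12)) m/s ≈ 3647 m/s = 0.7693 AU/year.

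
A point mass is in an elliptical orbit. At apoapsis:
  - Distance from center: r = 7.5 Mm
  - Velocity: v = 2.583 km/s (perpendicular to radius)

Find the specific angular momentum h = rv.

Convert to SI: r = 7.5 Mm = 7.5e+06 m; v = 2.583 km/s = 2583 m/s.
With v perpendicular to r, h = r · v.
h = 7.5e+06 · 2583 m²/s ≈ 1.937e+10 m²/s.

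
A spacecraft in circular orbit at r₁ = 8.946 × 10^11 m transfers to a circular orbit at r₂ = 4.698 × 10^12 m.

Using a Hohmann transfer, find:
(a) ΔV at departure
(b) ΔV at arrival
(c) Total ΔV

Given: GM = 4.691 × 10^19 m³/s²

Transfer semi-major axis: a_t = (r₁ + r₂)/2 = (8.946e+11 + 4.698e+12)/2 = 2.7963e+12 m.
Circular speeds: v₁ = √(GM/r₁) = 7241.33 m/s, v₂ = √(GM/r₂) = 3159.92 m/s.
Transfer speeds (vis-viva v² = GM(2/r − 1/a_t)): v₁ᵗ = 9386.05 m/s, v₂ᵗ = 1787.31 m/s.
(a) ΔV₁ = |v₁ᵗ − v₁| ≈ 2145 m/s = 2.145 km/s.
(b) ΔV₂ = |v₂ − v₂ᵗ| ≈ 1373 m/s = 1.373 km/s.
(c) ΔV_total = ΔV₁ + ΔV₂ ≈ 3517 m/s = 3.517 km/s.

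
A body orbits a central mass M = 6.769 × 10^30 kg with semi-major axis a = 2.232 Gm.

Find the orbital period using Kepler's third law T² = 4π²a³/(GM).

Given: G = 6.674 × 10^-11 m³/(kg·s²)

Convert to SI: a = 2.232 Gm = 2.232e+09 m.
GM = G · M = 6.674e-11 · 6.769e+30 = 4.51763e+20 m³/s².
Kepler's third law: T = 2π √(a³ / GM).
Substituting a = 2.232e+09 m and GM = 4.51763e+20 m³/s²:
T = 2π √((2.232e+09)³ / 4.51763e+20) s
T ≈ 3.117e+04 s = 8.659 hours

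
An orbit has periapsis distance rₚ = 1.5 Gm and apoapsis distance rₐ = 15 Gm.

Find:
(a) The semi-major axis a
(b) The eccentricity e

Convert to SI: rₚ = 1.5 Gm = 1.5e+09 m; rₐ = 15 Gm = 1.5e+10 m.
(a) a = (rₚ + rₐ) / 2 = (1.5e+09 + 1.5e+10) / 2 ≈ 8.25e+09 m = 8.25 Gm.
(b) e = (rₐ − rₚ) / (rₐ + rₚ) = (1.5e+10 − 1.5e+09) / (1.5e+10 + 1.5e+09) ≈ 0.8182.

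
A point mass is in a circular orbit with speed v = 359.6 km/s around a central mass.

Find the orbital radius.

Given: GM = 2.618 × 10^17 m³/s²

Convert to SI: v = 359.6 km/s = 359600 m/s.
For a circular orbit, v² = GM / r, so r = GM / v².
r = 2.618e+17 / (359600)² m ≈ 2.025e+06 m = 2.025 × 10^6 m.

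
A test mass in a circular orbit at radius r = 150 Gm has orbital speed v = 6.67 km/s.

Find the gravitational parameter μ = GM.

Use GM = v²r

Convert to SI: r = 150 Gm = 1.5e+11 m; v = 6.67 km/s = 6670 m/s.
For a circular orbit v² = GM/r, so GM = v² · r.
GM = (6670)² · 1.5e+11 m³/s² ≈ 6.673e+18 m³/s² = 6.673 × 10^18 m³/s².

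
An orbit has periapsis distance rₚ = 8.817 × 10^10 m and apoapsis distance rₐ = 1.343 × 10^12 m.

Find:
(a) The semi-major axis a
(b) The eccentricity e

(a) a = (rₚ + rₐ) / 2 = (8.817e+10 + 1.343e+12) / 2 ≈ 7.156e+11 m = 7.156 × 10^11 m.
(b) e = (rₐ − rₚ) / (rₐ + rₚ) = (1.343e+12 − 8.817e+10) / (1.343e+12 + 8.817e+10) ≈ 0.8768.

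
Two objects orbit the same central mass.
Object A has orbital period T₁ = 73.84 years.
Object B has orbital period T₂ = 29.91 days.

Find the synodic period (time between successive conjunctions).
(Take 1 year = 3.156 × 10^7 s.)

Convert to SI: T₁ = 73.84 years = 2.33039e+09 s; T₂ = 29.91 days = 2.58422e+06 s.
T_syn = |T₁ · T₂ / (T₁ − T₂)|.
T_syn = |2.33039e+09 · 2.58422e+06 / (2.33039e+09 − 2.58422e+06)| s ≈ 2.587e+06 s = 29.94 days.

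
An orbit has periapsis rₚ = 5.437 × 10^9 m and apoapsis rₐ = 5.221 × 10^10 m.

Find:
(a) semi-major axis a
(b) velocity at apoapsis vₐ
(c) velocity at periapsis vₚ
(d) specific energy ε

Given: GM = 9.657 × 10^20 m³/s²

(a) a = (rₚ + rₐ)/2 = (5.437e+09 + 5.221e+10)/2 ≈ 2.882e+10 m
(b) With a = (rₚ + rₐ)/2 = 2.88235e+10 m, vₐ = √(GM (2/rₐ − 1/a)) = √(9.657e+20 · (2/5.221e+10 − 1/2.88235e+10)) m/s ≈ 5.907e+04 m/s
(c) With a = (rₚ + rₐ)/2 = 2.88235e+10 m, vₚ = √(GM (2/rₚ − 1/a)) = √(9.657e+20 · (2/5.437e+09 − 1/2.88235e+10)) m/s ≈ 5.672e+05 m/s
(d) With a = (rₚ + rₐ)/2 = 2.88235e+10 m, ε = −GM/(2a) = −9.657e+20/(2 · 2.88235e+10) J/kg ≈ -1.675e+10 J/kg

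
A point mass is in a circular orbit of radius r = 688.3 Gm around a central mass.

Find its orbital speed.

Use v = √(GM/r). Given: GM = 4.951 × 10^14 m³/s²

Convert to SI: r = 688.3 Gm = 6.883e+11 m.
For a circular orbit, gravity supplies the centripetal force, so v = √(GM / r).
v = √(4.951e+14 / 6.883e+11) m/s ≈ 26.82 m/s = 26.82 m/s.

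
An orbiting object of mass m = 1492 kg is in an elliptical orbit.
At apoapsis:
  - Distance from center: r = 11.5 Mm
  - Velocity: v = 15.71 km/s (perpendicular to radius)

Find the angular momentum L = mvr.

Convert to SI: r = 11.5 Mm = 1.15e+07 m; v = 15.71 km/s = 15710 m/s.
Since v is perpendicular to r, L = m · v · r.
L = 1492 · 15710 · 1.15e+07 kg·m²/s ≈ 2.696e+14 kg·m²/s.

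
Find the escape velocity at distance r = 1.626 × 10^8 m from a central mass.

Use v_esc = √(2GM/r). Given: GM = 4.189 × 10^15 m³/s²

Escape velocity comes from setting total energy to zero: ½v² − GM/r = 0 ⇒ v_esc = √(2GM / r).
v_esc = √(2 · 4.189e+15 / 1.626e+08) m/s ≈ 7178 m/s = 7.178 km/s.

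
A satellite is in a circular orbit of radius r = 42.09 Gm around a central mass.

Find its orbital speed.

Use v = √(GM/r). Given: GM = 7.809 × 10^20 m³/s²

Convert to SI: r = 42.09 Gm = 4.209e+10 m.
For a circular orbit, gravity supplies the centripetal force, so v = √(GM / r).
v = √(7.809e+20 / 4.209e+10) m/s ≈ 1.362e+05 m/s = 136.2 km/s.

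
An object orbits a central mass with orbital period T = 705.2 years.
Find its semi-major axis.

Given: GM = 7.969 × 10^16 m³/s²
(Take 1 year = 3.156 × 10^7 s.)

Convert to SI: T = 705.2 years = 2.22561e+10 s.
Invert Kepler's third law: a = (GM · T² / (4π²))^(1/3).
Substituting T = 2.22561e+10 s and GM = 7.969e+16 m³/s²:
a = (7.969e+16 · (2.22561e+10)² / (4π²))^(1/3) m
a ≈ 1e+12 m = 1000 Gm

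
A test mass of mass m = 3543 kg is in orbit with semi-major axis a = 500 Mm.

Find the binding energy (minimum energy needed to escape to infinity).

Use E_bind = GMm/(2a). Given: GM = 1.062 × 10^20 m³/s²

Convert to SI: a = 500 Mm = 5e+08 m.
Total orbital energy is E = −GMm/(2a); binding energy is E_bind = −E = GMm/(2a).
E_bind = 1.062e+20 · 3543 / (2 · 5e+08) J ≈ 3.763e+14 J = 376.3 TJ.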